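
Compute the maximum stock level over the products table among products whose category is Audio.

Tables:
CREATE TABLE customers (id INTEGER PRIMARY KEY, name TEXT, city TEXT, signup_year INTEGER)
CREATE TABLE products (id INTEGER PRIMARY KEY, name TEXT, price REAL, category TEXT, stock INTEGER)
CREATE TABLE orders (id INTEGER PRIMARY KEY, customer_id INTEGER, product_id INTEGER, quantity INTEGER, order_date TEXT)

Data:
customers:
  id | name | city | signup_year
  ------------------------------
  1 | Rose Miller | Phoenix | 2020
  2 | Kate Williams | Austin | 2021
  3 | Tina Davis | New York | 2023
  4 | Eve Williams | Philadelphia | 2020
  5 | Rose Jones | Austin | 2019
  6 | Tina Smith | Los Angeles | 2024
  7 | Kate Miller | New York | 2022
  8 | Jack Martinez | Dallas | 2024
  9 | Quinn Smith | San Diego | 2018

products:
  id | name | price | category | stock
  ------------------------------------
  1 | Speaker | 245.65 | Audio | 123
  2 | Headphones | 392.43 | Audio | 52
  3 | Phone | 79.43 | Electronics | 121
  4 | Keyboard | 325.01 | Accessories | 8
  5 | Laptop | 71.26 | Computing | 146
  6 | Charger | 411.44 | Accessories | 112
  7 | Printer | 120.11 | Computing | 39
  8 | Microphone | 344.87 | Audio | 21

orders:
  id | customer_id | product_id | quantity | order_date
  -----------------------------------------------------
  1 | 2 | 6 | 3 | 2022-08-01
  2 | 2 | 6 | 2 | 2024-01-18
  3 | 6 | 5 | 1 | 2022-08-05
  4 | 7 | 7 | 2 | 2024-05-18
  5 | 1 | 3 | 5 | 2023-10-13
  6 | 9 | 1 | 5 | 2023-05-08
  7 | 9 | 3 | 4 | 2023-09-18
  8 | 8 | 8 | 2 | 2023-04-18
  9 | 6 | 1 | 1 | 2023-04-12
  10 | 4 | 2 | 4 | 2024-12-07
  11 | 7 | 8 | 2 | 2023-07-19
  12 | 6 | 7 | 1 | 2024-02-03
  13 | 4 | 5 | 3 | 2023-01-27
SELECT MAX(stock) FROM products WHERE category = 'Audio'

Execution result:
123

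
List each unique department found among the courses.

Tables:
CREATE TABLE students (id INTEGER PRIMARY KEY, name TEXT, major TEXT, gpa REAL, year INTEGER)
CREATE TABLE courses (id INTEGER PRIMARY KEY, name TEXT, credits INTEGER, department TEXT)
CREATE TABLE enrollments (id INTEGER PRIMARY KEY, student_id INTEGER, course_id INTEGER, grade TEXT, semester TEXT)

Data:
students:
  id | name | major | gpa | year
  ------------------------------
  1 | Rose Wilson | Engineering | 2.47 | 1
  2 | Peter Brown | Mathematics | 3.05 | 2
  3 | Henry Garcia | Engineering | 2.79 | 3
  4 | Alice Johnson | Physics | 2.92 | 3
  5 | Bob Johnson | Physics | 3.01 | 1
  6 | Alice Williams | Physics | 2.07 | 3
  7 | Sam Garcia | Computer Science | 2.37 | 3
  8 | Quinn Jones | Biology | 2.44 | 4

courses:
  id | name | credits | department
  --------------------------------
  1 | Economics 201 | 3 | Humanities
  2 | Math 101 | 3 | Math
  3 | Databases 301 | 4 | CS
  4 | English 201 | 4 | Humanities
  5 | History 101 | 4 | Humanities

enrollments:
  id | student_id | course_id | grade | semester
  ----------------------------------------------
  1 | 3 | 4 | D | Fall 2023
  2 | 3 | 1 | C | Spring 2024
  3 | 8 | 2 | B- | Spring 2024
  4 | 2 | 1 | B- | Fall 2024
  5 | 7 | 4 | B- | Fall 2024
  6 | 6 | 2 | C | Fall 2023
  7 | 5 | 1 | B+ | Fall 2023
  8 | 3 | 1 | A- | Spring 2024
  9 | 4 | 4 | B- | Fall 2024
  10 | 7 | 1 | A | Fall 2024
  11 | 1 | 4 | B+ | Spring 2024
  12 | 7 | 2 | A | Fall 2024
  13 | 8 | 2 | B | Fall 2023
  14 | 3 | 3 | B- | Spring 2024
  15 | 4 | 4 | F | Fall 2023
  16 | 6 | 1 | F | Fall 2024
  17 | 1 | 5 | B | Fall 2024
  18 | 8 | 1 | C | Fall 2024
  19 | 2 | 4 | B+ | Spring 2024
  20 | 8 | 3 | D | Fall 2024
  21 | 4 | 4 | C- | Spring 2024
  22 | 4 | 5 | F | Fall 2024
SELECT DISTINCT department FROM courses

Execution result:
department
Humanities
Math
CS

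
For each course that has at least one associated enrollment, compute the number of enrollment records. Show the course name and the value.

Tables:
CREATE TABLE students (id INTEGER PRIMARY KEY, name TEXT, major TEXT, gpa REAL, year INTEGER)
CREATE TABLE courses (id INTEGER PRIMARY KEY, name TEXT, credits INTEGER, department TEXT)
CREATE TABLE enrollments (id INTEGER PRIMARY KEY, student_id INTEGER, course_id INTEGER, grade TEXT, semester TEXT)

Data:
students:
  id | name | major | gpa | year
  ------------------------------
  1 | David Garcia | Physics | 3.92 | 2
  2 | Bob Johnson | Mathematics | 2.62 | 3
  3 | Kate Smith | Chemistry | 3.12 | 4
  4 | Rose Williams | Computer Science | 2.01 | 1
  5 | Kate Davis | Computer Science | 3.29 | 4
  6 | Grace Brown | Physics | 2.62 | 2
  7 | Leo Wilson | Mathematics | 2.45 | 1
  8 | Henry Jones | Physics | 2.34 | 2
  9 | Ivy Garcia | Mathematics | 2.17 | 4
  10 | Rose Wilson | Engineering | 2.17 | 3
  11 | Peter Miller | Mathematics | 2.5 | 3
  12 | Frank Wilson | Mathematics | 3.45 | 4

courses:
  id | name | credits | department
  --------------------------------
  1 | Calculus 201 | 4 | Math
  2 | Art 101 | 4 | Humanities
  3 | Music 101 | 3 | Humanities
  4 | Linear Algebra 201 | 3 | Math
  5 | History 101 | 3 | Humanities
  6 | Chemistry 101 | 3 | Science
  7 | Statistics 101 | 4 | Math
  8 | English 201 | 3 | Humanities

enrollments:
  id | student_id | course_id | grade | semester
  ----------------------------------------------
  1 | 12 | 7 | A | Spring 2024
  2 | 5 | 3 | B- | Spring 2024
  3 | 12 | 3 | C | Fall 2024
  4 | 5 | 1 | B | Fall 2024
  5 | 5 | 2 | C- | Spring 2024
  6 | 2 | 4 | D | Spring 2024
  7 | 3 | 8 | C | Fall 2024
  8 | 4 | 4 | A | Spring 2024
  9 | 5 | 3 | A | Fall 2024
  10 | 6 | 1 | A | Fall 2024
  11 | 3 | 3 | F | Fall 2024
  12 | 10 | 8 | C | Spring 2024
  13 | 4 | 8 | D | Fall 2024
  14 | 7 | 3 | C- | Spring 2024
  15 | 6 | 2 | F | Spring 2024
SELECT p.name, COUNT(*) AS n FROM enrollments c JOIN courses p ON c.course_id = p.id GROUP BY p.id, p.name

Execution result:
name | n
Calculus 201 | 2
Art 101 | 2
Music 101 | 5
Linear Algebra 201 | 2
Statistics 101 | 1
English 201 | 3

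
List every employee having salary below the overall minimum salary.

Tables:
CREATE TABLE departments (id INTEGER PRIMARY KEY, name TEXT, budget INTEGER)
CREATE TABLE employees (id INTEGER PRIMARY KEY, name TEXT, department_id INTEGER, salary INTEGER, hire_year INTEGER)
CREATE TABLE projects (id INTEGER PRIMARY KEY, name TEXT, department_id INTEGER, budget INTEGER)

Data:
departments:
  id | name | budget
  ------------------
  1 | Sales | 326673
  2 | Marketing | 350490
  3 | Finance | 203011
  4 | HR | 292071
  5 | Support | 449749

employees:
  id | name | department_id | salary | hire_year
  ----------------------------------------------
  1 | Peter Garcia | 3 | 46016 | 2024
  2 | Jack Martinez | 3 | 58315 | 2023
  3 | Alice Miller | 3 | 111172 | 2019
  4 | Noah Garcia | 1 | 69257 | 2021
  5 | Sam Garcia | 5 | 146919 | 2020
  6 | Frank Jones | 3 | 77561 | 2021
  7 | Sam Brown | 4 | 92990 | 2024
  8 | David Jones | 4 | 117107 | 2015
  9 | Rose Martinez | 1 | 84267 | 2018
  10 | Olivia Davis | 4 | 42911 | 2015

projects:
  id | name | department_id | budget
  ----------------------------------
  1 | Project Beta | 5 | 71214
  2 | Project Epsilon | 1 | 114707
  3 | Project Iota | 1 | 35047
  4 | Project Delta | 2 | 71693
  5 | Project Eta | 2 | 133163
SELECT name, salary FROM employees WHERE salary < (SELECT MIN(salary) FROM employees)

Execution result:
(no rows)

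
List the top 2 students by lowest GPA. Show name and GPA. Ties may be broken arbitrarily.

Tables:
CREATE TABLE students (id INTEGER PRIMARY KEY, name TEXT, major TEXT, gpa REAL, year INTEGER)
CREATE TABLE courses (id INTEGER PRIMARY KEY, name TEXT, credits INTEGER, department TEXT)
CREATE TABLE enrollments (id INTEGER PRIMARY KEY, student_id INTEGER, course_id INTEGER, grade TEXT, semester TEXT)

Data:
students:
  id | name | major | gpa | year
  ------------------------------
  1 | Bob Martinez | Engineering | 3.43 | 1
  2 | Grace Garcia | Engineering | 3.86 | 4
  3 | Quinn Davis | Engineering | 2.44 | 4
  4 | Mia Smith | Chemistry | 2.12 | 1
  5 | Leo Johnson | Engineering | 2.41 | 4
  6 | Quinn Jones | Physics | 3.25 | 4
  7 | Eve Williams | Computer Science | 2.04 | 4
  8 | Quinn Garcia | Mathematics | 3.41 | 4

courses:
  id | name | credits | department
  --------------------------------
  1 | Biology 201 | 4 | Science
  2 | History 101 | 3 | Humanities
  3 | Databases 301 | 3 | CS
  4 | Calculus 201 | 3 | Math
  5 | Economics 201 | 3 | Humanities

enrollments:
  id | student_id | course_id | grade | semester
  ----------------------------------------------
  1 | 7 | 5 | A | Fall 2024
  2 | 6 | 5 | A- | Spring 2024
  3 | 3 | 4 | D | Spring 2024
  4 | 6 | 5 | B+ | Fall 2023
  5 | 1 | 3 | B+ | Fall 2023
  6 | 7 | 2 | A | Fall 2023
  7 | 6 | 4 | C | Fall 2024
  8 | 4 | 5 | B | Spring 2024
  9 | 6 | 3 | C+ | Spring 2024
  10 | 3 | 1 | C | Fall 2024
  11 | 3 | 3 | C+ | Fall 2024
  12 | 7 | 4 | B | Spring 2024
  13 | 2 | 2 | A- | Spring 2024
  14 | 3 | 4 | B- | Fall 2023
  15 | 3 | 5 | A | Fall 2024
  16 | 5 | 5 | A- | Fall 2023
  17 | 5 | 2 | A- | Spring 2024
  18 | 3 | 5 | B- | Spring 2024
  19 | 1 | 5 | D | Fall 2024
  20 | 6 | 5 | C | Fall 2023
SELECT name, gpa FROM students ORDER BY gpa ASC LIMIT 2

Execution result:
name | gpa
Eve Williams | 2.04
Mia Smith | 2.12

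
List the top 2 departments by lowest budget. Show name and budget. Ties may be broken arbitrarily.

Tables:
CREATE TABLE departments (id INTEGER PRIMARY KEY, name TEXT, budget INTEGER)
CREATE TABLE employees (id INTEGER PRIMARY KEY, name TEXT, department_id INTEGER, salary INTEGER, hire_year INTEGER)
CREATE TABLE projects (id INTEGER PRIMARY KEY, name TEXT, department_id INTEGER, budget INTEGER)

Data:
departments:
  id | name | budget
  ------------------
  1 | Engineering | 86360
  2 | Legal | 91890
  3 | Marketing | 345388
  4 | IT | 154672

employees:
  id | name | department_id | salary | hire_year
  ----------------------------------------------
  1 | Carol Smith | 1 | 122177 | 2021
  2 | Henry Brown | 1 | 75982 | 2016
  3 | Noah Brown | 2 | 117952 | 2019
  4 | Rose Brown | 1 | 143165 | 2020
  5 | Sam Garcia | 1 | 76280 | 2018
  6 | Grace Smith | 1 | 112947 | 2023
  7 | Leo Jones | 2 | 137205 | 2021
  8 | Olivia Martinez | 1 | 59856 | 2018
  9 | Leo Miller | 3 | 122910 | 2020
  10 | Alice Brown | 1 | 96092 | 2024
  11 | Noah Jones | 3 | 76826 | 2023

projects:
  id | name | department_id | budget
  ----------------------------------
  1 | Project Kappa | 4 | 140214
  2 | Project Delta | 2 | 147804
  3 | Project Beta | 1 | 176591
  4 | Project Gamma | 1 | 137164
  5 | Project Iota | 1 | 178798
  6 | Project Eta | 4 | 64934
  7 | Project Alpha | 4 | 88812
SELECT name, budget FROM departments ORDER BY budget ASC LIMIT 2

Execution result:
name | budget
Engineering | 86360
Legal | 91890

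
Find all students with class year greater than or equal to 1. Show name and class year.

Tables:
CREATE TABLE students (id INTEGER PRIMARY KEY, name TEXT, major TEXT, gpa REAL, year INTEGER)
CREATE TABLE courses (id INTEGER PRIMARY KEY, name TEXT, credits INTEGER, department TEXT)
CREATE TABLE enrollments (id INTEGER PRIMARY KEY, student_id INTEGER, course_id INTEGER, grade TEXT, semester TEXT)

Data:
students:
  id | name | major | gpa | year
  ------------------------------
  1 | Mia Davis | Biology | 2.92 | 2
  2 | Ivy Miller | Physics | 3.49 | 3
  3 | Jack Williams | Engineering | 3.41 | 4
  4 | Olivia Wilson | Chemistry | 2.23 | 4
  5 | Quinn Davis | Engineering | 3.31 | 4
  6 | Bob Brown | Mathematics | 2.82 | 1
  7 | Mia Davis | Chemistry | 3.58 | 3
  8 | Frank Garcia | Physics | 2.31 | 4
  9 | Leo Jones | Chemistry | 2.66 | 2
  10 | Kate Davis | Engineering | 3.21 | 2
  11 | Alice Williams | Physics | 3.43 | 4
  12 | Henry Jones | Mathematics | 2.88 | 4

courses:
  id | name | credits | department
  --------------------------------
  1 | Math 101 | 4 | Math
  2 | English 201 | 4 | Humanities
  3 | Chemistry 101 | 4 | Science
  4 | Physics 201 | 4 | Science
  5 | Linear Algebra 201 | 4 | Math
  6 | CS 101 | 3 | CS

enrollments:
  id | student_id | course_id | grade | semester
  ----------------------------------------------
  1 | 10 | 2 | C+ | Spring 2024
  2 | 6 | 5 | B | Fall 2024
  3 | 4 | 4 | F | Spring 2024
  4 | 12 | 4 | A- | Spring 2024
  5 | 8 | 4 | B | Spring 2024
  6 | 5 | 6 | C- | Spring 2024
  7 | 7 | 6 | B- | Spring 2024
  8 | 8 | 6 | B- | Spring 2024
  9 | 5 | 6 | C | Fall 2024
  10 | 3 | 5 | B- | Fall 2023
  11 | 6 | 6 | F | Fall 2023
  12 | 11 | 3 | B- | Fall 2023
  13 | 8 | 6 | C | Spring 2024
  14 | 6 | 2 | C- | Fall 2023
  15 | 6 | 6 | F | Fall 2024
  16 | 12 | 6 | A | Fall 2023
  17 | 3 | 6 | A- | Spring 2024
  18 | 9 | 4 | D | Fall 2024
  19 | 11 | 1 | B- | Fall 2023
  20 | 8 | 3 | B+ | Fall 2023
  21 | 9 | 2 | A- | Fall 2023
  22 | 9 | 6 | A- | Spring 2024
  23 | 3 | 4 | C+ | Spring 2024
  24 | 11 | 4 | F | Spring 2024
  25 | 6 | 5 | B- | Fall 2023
SELECT name, year FROM students WHERE year >= 1

Execution result:
name | year
Mia Davis | 2
Ivy Miller | 3
Jack Williams | 4
Olivia Wilson | 4
Quinn Davis | 4
Bob Brown | 1
Mia Davis | 3
Frank Garcia | 4
Leo Jones | 2
Kate Davis | 2
Alice Williams | 4
Henry Jones | 4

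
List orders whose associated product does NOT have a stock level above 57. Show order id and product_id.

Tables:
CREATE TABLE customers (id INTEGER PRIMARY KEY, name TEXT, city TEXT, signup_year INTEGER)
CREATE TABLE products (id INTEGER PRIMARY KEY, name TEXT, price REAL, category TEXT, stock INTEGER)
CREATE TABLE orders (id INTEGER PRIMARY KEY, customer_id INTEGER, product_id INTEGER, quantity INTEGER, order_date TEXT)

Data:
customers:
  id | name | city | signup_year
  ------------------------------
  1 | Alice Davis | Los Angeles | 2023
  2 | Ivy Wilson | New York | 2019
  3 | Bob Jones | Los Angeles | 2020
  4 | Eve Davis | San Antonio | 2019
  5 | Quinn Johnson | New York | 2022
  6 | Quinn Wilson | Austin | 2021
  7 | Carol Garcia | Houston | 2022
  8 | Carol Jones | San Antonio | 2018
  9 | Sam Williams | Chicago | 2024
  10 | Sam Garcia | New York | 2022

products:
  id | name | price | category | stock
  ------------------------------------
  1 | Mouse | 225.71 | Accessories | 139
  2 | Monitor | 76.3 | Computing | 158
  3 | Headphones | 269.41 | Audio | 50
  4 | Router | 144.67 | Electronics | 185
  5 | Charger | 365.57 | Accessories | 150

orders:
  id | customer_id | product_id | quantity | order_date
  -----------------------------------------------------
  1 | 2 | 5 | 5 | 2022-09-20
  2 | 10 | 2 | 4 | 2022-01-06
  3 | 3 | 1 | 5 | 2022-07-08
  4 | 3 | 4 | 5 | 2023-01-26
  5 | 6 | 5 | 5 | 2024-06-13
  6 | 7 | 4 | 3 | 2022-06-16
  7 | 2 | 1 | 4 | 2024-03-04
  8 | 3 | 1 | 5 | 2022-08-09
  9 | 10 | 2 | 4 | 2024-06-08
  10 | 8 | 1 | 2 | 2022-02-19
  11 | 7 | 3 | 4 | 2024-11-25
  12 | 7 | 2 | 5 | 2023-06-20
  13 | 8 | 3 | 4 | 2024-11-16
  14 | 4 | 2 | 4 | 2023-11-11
SELECT id, product_id FROM orders WHERE product_id NOT IN (SELECT id FROM products WHERE stock > 57)

Execution result:
id | product_id
11 | 3
13 | 3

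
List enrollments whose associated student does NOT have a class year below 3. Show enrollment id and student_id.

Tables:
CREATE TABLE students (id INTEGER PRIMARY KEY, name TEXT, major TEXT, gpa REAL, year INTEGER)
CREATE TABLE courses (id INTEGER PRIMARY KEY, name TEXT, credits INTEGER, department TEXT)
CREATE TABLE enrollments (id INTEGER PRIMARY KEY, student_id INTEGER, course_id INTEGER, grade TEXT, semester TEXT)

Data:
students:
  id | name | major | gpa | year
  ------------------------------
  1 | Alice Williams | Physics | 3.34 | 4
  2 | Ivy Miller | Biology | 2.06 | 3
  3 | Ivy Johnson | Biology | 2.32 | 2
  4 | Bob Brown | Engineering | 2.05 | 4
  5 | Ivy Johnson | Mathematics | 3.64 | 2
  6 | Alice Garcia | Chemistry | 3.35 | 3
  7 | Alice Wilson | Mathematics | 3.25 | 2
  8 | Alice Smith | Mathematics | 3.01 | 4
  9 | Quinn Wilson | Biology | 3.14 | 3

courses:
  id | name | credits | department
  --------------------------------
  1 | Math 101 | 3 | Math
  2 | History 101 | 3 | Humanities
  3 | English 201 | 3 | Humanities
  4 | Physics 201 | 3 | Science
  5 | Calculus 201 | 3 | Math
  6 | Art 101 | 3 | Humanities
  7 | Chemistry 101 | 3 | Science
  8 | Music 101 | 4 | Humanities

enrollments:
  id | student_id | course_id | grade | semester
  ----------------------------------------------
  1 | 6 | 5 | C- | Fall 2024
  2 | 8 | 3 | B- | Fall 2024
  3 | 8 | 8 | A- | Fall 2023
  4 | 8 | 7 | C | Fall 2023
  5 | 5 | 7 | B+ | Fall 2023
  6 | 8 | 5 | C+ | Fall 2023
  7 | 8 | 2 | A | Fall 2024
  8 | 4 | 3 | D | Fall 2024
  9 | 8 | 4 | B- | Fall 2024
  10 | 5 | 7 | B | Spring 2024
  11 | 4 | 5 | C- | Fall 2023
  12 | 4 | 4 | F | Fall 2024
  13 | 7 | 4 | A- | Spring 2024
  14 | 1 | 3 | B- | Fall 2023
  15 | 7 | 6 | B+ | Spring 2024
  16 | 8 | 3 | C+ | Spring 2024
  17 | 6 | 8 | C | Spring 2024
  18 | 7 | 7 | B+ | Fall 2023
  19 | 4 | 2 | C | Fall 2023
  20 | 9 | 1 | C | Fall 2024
SELECT id, student_id FROM enrollments WHERE student_id NOT IN (SELECT id FROM students WHERE year < 3)

Execution result:
id | student_id
1 | 6
2 | 8
3 | 8
4 | 8
6 | 8
7 | 8
8 | 4
9 | 8
11 | 4
12 | 4
14 | 1
16 | 8
17 | 6
19 | 4
20 | 9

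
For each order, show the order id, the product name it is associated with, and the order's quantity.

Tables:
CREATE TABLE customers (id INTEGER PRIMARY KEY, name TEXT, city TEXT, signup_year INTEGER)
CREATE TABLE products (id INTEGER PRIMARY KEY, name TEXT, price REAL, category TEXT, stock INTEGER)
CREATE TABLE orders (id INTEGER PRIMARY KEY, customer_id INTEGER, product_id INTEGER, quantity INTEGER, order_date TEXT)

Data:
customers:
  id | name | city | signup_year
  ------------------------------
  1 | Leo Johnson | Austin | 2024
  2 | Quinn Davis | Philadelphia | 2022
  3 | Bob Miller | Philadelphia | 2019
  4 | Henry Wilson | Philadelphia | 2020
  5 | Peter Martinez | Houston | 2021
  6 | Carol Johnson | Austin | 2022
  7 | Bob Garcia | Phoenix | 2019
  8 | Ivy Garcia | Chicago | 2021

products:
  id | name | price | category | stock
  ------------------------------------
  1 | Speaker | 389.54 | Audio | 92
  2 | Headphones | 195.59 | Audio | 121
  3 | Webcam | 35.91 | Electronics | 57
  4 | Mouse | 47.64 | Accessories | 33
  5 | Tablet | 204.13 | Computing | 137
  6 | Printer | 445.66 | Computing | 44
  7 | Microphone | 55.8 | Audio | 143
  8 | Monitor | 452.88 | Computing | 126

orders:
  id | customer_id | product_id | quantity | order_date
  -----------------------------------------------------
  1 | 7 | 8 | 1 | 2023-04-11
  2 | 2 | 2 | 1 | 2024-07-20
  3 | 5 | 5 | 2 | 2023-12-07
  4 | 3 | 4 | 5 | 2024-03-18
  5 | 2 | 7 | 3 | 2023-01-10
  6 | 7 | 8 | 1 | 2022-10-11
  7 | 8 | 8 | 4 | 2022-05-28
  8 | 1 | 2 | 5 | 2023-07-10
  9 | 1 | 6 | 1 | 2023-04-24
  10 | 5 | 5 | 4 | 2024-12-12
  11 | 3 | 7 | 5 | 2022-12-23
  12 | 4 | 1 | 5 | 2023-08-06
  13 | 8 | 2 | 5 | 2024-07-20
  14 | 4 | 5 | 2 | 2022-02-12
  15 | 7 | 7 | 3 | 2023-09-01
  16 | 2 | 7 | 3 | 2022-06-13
SELECT c.id, p.name AS product, c.quantity FROM orders c JOIN products p ON c.product_id = p.id

Execution result:
id | product | quantity
1 | Monitor | 1
2 | Headphones | 1
3 | Tablet | 2
4 | Mouse | 5
5 | Microphone | 3
6 | Monitor | 1
7 | Monitor | 4
8 | Headphones | 5
9 | Printer | 1
10 | Tablet | 4
11 | Microphone | 5
12 | Speaker | 5
13 | Headphones | 5
14 | Tablet | 2
15 | Microphone | 3
16 | Microphone | 3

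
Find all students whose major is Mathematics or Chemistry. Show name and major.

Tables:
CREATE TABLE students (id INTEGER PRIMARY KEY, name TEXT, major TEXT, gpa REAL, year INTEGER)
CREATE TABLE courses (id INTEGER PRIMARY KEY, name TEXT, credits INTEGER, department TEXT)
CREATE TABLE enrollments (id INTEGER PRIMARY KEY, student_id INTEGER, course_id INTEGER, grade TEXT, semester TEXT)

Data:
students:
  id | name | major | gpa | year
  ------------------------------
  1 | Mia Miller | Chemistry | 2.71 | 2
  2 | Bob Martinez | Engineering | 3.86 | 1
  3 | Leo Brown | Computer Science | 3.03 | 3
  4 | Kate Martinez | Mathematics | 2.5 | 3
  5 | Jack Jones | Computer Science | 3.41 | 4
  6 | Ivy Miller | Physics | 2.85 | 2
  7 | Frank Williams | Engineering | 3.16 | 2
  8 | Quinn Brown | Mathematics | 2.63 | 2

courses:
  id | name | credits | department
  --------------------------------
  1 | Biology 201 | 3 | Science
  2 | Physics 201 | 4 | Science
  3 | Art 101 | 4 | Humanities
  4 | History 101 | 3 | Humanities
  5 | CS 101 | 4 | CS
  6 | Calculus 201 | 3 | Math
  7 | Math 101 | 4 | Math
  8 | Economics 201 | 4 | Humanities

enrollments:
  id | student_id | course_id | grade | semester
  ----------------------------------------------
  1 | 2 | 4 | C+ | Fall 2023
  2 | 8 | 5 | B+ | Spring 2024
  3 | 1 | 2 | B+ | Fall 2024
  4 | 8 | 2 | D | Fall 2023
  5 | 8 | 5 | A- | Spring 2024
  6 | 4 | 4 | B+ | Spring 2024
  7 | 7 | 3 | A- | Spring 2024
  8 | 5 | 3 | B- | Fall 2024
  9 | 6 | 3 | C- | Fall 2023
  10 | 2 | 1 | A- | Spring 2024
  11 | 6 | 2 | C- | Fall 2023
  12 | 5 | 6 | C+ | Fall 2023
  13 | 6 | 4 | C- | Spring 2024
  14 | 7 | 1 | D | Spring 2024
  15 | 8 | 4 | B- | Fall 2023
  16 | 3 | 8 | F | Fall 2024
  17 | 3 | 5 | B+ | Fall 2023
SELECT name, major FROM students WHERE major IN ('Mathematics', 'Chemistry')

Execution result:
name | major
Mia Miller | Chemistry
Kate Martinez | Mathematics
Quinn Brown | Mathematics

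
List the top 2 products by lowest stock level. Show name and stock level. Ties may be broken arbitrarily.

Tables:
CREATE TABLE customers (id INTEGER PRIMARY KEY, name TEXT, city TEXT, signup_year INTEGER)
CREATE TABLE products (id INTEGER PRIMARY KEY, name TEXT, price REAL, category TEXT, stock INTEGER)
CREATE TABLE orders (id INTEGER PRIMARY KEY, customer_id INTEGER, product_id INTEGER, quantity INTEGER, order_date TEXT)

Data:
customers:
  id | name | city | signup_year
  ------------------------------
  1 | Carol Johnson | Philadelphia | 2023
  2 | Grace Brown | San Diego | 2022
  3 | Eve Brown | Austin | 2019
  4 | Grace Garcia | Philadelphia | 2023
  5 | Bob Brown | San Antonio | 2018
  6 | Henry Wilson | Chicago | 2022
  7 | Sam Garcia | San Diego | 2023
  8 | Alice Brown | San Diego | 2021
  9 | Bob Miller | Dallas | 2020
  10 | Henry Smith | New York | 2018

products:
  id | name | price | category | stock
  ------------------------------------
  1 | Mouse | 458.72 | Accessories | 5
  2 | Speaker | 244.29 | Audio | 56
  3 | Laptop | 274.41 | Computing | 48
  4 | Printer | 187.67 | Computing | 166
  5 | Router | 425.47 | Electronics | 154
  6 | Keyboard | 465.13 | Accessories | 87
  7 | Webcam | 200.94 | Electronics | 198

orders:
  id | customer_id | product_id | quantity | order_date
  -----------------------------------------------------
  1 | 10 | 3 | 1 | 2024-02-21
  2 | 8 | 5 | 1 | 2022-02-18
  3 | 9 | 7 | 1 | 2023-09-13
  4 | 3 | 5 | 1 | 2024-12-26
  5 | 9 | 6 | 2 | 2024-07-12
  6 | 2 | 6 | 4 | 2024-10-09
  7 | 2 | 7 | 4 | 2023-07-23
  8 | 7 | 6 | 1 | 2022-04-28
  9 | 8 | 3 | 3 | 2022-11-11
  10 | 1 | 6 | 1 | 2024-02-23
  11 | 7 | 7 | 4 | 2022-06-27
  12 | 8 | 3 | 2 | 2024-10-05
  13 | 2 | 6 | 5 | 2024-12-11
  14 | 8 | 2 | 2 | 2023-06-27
SELECT name, stock FROM products ORDER BY stock ASC LIMIT 2

Execution result:
name | stock
Mouse | 5
Laptop | 48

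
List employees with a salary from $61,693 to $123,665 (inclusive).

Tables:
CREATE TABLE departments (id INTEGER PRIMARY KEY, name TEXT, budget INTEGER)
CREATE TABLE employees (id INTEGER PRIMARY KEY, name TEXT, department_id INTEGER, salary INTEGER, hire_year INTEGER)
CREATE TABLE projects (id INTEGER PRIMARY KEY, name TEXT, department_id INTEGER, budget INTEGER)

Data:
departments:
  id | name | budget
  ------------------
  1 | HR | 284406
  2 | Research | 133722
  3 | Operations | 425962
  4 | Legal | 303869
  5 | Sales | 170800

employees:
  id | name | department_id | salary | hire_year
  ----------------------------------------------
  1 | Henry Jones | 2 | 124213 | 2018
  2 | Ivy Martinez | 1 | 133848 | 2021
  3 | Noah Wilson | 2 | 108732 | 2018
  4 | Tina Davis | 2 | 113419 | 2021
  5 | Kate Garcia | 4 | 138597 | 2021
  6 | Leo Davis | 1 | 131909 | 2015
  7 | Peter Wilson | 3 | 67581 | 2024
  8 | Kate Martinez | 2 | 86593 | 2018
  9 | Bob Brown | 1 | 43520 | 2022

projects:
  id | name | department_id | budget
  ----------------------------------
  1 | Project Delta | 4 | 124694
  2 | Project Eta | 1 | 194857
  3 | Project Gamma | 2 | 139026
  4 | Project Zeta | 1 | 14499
SELECT name, salary FROM employees WHERE salary BETWEEN 61693 AND 123665

Execution result:
name | salary
Noah Wilson | 108732
Tina Davis | 113419
Peter Wilson | 67581
Kate Martinez | 86593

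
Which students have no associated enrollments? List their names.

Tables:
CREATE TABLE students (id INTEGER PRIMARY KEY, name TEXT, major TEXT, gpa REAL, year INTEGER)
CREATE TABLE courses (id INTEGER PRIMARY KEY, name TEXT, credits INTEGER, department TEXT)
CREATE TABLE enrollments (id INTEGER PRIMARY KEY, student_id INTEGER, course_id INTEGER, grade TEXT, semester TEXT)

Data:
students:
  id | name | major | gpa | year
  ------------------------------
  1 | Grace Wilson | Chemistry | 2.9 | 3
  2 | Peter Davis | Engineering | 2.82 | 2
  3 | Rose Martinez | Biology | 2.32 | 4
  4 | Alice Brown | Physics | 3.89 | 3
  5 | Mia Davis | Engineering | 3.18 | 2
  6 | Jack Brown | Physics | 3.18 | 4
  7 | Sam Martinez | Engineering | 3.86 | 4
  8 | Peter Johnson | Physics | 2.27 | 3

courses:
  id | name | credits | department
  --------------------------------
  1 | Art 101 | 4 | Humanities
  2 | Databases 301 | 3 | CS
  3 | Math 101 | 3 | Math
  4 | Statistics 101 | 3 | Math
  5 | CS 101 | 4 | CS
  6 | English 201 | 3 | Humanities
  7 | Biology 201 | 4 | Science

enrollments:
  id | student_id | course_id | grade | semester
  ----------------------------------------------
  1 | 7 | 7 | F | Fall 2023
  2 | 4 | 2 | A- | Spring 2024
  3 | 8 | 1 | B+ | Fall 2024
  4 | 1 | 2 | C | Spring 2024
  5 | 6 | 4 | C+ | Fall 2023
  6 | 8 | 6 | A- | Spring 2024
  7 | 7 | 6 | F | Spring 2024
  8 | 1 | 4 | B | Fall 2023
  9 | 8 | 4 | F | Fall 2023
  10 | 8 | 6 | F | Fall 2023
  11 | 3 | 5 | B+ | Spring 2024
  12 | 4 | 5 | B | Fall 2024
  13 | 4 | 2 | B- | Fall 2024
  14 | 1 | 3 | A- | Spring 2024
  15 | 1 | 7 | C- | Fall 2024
SELECT p.name FROM students p LEFT JOIN enrollments c ON c.student_id = p.id WHERE c.id IS NULL

Execution result:
name
Peter Davis
Mia Davis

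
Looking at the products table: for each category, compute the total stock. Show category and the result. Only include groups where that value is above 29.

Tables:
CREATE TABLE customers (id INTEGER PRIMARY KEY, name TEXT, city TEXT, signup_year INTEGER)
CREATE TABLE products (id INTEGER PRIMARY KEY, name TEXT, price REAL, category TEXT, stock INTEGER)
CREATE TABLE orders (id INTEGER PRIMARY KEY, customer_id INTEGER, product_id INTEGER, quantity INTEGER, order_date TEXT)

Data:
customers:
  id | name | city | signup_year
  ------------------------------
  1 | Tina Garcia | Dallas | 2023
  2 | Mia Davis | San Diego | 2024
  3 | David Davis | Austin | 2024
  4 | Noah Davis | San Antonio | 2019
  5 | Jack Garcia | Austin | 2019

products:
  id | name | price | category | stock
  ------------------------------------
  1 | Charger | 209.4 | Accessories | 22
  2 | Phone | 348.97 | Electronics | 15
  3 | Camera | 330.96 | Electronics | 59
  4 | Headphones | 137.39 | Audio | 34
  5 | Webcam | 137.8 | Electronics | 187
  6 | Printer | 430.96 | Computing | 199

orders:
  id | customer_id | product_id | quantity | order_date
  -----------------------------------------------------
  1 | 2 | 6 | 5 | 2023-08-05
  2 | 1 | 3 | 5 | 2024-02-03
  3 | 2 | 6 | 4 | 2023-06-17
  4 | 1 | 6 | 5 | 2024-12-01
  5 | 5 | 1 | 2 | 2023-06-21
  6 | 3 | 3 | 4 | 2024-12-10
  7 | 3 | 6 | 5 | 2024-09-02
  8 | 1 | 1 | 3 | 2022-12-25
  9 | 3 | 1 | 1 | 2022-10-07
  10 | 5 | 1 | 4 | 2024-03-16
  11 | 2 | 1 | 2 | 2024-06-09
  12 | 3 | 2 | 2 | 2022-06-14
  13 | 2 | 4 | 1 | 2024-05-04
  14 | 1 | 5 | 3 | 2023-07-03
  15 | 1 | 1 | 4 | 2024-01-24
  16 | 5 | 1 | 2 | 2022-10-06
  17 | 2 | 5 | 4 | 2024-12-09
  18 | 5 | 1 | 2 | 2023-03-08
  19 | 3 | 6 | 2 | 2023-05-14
SELECT category, SUM(stock) AS sum_stock FROM products GROUP BY category HAVING SUM(stock) > 29

Execution result:
category | sum_stock
Audio | 34
Computing | 199
Electronics | 261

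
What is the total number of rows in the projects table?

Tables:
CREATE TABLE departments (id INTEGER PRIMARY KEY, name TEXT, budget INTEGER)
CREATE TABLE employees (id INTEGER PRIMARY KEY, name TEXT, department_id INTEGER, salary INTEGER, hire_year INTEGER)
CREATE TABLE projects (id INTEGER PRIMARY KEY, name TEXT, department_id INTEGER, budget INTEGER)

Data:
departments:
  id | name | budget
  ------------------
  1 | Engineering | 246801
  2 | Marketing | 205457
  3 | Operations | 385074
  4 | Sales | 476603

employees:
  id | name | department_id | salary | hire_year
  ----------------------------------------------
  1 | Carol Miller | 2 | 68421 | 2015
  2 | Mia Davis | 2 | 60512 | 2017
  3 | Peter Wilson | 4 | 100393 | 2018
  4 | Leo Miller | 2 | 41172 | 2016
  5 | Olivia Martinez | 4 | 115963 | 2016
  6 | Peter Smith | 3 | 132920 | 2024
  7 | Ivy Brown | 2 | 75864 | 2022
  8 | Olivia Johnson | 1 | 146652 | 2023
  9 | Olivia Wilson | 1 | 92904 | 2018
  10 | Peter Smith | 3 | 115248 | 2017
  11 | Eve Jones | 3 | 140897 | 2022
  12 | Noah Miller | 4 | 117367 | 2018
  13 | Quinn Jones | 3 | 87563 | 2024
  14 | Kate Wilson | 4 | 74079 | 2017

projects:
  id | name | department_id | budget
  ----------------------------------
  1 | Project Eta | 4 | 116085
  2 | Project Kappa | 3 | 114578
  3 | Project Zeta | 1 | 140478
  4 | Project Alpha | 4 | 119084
SELECT COUNT(*) FROM projects

Execution result:
4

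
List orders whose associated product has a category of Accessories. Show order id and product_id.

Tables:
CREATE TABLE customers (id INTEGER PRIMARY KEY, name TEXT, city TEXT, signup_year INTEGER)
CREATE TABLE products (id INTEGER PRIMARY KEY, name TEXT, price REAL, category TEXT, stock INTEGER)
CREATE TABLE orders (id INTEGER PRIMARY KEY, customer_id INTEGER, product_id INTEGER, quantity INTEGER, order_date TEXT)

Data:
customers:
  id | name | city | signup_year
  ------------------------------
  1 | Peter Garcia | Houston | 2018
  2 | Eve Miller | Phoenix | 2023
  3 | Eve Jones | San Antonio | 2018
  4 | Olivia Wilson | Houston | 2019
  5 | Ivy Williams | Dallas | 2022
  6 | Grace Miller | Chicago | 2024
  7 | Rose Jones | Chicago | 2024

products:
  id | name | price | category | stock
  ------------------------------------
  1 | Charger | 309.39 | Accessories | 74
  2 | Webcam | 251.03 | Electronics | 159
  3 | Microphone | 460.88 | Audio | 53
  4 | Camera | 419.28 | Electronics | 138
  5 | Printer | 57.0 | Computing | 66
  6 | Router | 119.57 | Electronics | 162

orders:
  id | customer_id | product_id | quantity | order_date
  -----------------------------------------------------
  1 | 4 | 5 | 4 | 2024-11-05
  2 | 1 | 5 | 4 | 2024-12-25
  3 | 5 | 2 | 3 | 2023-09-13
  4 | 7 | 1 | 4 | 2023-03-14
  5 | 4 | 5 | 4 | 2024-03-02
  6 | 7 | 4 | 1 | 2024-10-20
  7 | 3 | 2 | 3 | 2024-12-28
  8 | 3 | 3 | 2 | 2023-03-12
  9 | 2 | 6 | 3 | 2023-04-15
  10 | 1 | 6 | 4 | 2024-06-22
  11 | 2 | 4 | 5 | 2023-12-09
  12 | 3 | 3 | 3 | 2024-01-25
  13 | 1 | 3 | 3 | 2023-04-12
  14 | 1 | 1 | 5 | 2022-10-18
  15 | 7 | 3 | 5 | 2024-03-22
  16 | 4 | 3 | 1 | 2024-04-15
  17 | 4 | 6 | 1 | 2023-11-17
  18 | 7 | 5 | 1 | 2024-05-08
SELECT id, product_id FROM orders WHERE product_id IN (SELECT id FROM products WHERE category = 'Accessories')

Execution result:
id | product_id
4 | 1
14 | 1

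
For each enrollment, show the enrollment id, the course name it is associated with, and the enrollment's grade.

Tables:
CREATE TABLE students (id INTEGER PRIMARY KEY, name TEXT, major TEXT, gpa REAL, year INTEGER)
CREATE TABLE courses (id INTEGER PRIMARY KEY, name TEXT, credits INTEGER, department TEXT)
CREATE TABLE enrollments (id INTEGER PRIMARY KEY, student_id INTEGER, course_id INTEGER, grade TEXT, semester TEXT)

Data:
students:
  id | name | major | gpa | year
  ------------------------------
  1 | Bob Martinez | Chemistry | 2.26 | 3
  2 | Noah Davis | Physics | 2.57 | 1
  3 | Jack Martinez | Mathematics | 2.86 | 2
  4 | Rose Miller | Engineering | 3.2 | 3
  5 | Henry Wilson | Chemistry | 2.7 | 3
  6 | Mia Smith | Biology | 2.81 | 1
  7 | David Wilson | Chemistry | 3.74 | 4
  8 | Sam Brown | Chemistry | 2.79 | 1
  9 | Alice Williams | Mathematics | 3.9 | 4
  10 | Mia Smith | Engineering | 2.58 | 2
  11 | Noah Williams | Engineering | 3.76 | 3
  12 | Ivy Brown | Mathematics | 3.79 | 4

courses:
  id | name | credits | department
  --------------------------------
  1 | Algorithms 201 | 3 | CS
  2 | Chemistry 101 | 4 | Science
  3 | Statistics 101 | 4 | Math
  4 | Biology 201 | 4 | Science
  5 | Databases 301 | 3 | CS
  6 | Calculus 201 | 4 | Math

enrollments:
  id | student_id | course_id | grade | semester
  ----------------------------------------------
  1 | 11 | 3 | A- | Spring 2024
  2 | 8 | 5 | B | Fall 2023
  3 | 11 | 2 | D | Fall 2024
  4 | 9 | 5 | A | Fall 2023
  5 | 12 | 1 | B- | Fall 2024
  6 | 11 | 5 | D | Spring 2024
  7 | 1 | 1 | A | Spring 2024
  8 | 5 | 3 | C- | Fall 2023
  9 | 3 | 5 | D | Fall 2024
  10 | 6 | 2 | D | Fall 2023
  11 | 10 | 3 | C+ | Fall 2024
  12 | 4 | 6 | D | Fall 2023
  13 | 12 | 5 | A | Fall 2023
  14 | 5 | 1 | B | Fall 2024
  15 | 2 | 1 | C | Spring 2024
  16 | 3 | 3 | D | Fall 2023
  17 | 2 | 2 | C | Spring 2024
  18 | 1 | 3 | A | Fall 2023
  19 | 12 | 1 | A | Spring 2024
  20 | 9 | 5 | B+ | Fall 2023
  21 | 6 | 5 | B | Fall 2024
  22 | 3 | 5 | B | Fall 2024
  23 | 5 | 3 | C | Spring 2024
SELECT c.id, p.name AS course, c.grade FROM enrollments c JOIN courses p ON c.course_id = p.id

Execution result:
id | course | grade
1 | Statistics 101 | A-
2 | Databases 301 | B
3 | Chemistry 101 | D
4 | Databases 301 | A
5 | Algorithms 201 | B-
6 | Databases 301 | D
7 | Algorithms 201 | A
8 | Statistics 101 | C-
9 | Databases 301 | D
10 | Chemistry 101 | D
11 | Statistics 101 | C+
12 | Calculus 201 | D
13 | Databases 301 | A
14 | Algorithms 201 | B
15 | Algorithms 201 | C
16 | Statistics 101 | D
17 | Chemistry 101 | C
18 | Statistics 101 | A
19 | Algorithms 201 | A
20 | Databases 301 | B+
21 | Databases 301 | B
22 | Databases 301 | B
23 | Statistics 101 | C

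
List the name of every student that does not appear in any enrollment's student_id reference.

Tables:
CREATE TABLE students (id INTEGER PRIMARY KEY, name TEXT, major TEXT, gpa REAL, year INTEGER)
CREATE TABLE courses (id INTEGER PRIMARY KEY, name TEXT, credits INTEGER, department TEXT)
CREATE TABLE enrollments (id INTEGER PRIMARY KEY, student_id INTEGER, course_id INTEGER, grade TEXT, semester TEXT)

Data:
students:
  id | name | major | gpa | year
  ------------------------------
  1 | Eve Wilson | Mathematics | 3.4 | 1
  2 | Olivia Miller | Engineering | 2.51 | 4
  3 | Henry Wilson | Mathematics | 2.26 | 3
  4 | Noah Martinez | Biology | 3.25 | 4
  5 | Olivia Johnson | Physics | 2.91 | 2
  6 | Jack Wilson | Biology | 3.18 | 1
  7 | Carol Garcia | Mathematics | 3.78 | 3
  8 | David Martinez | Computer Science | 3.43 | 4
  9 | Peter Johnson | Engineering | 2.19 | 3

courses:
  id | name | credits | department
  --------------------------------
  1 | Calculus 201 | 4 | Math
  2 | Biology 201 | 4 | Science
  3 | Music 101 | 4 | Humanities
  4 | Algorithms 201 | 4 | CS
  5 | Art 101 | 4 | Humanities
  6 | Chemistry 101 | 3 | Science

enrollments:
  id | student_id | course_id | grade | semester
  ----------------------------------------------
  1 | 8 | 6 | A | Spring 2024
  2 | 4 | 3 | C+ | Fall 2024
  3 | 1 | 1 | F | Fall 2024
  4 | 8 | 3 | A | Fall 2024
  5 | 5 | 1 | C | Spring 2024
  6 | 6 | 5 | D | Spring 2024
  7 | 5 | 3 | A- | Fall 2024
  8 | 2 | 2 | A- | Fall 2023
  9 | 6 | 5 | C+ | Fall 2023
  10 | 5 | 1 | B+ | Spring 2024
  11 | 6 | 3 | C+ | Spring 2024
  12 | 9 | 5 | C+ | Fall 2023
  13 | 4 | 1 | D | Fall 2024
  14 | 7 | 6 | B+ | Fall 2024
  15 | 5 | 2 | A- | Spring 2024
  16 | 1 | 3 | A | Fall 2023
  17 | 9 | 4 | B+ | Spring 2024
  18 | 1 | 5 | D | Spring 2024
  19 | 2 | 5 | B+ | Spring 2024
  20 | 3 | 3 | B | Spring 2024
SELECT p.name FROM students p LEFT JOIN enrollments c ON c.student_id = p.id WHERE c.id IS NULL

Execution result:
(no rows)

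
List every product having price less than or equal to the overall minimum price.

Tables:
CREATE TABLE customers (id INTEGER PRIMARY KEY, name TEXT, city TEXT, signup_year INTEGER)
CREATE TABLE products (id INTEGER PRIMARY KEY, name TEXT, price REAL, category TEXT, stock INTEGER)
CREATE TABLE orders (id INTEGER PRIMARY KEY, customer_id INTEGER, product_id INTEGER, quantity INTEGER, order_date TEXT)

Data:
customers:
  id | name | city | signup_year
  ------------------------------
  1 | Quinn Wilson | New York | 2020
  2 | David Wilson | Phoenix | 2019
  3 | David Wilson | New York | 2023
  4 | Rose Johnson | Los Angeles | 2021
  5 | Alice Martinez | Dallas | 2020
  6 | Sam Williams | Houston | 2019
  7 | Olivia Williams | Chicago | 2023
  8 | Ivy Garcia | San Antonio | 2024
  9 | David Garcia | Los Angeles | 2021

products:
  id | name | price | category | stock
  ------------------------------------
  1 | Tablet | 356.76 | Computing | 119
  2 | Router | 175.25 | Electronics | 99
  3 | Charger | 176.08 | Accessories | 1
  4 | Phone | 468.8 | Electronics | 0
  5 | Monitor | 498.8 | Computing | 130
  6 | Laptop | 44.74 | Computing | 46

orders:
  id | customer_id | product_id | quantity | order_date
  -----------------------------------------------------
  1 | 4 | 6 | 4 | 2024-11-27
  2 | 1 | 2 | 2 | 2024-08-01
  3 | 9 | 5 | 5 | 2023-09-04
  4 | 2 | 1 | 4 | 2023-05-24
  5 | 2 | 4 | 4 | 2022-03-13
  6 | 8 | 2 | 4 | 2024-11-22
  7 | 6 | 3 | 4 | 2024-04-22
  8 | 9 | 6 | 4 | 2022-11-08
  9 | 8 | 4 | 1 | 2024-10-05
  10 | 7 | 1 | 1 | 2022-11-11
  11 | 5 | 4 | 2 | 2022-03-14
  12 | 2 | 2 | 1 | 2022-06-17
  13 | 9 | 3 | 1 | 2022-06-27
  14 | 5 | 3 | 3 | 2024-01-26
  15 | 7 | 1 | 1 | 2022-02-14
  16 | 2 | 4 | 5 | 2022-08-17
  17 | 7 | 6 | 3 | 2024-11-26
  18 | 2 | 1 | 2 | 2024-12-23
SELECT name, price FROM products WHERE price <= (SELECT MIN(price) FROM products)

Execution result:
name | price
Laptop | 44.74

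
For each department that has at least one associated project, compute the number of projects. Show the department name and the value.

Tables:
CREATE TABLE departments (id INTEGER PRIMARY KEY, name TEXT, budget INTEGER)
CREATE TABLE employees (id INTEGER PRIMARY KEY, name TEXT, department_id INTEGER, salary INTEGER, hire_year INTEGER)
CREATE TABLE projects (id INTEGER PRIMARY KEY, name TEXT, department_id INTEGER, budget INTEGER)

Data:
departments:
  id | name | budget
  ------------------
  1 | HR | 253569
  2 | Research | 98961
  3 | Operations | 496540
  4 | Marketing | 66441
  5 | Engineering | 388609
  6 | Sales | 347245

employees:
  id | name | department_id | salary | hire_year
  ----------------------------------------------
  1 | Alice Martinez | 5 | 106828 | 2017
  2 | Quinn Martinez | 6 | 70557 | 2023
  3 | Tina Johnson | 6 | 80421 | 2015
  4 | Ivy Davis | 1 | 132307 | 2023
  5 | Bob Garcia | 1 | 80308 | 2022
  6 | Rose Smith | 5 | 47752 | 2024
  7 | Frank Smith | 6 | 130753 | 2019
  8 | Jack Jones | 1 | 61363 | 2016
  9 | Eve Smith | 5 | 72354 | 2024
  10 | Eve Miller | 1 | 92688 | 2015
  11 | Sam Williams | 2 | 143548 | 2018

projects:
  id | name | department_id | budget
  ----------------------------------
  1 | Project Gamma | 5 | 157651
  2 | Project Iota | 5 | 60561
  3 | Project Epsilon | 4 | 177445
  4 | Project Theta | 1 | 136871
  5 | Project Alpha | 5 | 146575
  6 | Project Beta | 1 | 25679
SELECT p.name, COUNT(*) AS n FROM projects c JOIN departments p ON c.department_id = p.id GROUP BY p.id, p.name

Execution result:
name | n
HR | 2
Marketing | 1
Engineering | 3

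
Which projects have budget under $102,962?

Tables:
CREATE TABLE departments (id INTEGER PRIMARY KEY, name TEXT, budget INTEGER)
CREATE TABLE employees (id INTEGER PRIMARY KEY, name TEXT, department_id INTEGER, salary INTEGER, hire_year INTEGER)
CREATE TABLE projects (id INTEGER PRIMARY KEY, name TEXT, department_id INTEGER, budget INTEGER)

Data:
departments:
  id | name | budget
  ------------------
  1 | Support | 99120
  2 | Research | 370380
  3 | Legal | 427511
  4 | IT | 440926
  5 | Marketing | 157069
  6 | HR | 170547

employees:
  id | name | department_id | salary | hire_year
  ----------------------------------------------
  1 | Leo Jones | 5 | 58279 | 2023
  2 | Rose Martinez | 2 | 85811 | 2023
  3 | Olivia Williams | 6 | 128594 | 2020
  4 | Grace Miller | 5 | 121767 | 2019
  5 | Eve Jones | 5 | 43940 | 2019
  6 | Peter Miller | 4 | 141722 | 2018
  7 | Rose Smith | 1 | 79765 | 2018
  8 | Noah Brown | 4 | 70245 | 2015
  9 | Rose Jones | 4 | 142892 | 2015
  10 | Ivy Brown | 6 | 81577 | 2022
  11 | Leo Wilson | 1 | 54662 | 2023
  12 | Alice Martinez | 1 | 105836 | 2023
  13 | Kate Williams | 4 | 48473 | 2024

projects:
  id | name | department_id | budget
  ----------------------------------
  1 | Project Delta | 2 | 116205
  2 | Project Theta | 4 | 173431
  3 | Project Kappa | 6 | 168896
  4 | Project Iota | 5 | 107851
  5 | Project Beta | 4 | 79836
SELECT name, budget FROM projects WHERE budget < 102962

Execution result:
name | budget
Project Beta | 79836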